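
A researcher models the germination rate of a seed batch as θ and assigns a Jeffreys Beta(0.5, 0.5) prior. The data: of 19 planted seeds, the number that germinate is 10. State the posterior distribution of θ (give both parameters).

Posterior: Beta(10.5, 9.5)

Observing 10 successes and 9 failures updates Beta(0.5, 0.5) by adding the success and failure counts to the two shape parameters: α = 0.5+10 = 10.5, β = 0.5+9 = 9.5.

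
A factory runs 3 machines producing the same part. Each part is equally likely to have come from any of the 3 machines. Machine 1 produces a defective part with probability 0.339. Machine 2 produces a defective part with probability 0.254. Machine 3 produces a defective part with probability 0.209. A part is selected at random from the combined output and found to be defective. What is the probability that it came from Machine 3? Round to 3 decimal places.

Tabulate prior·likelihood by source: [1] prior 0.333333, lik 0.339, product 0.1130; [2] prior 0.333333, lik 0.254, product 0.08467; [3] prior 0.333333, lik 0.209, product 0.06967.
Normalizing constant = 0.26733; the posterior for Machine 3 is its product over the sum, 0.06967/0.26733 = 0.261.

Posterior probability ≈ 0.261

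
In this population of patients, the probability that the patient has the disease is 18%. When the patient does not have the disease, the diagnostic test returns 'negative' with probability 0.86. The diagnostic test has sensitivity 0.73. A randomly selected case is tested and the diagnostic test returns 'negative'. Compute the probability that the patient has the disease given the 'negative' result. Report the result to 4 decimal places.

Write H for 'the patient has the disease'. Prior odds H:¬H = 0.18/0.82 = 0.21951. For the 'negative' outcome, the likelihood ratio is 0.27/0.86 = 0.31395.
Posterior odds = 0.21951 × 0.31395 = 0.068917, so P(H|E) = 0.068917/(1+0.068917) = 0.0645.

P(H | E) ≈ 0.0645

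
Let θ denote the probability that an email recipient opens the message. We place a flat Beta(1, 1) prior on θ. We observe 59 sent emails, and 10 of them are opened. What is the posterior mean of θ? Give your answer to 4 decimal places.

Posterior mean ≈ 0.1803

The binomial likelihood is conjugate to the Beta prior: with 10 successes and 49 failures, the posterior is Beta(1+10, 1+49) = Beta(11, 50).
Posterior mean = α/(α+β) = 11/61 = 0.1803.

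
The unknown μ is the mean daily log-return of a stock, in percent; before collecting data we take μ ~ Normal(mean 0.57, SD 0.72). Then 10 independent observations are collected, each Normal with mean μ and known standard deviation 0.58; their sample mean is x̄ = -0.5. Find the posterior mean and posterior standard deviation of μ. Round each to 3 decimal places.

With known σ, the Normal prior is conjugate. Weight on the data is w = (n/σ²)/(n/σ² + 1/τ₀²) = 29.7265/(29.7265+1.92901) = 0.93906.
Posterior mean = w·x̄ + (1−w)·μ₀ = 0.93906·-0.5 + 0.060938·0.57 = -0.435. Posterior variance = 1/(29.7265+1.92901) = 0.0315901, so SD = 0.178.

Posterior mean ≈ -0.435; posterior SD ≈ 0.178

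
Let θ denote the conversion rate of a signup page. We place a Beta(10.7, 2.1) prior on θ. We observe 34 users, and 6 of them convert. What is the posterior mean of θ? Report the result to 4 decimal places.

Posterior mean ≈ 0.3568

Observing 6 successes and 28 failures updates Beta(10.7, 2.1) by adding the success and failure counts to the two shape parameters: α = 10.7+6 = 16.7, β = 2.1+28 = 30.1.
E[θ | data] = 16.7/(16.7+30.1) = 0.3568.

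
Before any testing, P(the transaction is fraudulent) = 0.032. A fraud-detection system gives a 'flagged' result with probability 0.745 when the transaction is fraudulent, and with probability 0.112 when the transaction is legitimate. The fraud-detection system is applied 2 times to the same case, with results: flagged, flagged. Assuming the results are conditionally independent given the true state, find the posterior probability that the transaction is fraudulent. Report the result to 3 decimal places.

Let H be the event that the transaction is fraudulent; start with P(H) = 0.032. P('flagged'|H) = 0.745, P('flagged'|¬H) = 0.112.
Update on result 1 ('flagged'): P(H) ← 0.745·0.0320 / (0.745·0.0320 + 0.112·0.9680) = 0.023840/0.13226 = 0.1803.
Update on result 2 ('flagged'): P(H) ← 0.745·0.1803 / (0.745·0.1803 + 0.112·0.8197) = 0.13429/0.22610 = 0.5939.

Posterior P(H) ≈ 0.594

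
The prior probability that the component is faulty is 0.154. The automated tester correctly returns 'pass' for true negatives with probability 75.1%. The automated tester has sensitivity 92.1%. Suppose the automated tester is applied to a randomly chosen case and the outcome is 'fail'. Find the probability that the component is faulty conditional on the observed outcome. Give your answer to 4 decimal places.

Let H be the event that the component is faulty. P(H) = 0.154, so P(¬H) = 0.846. With E the 'fail' result, P(E|H) = 0.921 and P(E|¬H) = 0.249.
P(E) = 0.921·0.154 + 0.249·0.846 = 0.14183 + 0.21065 = 0.35249.
By Bayes' theorem, P(H|E) = 0.14183 / 0.35249 = 0.4024.

P(H | E) ≈ 0.4024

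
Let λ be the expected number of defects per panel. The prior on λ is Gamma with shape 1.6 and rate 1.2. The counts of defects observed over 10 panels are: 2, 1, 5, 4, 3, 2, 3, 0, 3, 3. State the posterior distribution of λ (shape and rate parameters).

Posterior: Gamma(shape=27.6, rate=11.2)

Total count ∑xᵢ = 26 over n = 10 panels.
Gamma is conjugate to the Poisson likelihood: posterior is Gamma(shape = 1.6+26 = 27.6, rate = 1.2+10 = 11.2).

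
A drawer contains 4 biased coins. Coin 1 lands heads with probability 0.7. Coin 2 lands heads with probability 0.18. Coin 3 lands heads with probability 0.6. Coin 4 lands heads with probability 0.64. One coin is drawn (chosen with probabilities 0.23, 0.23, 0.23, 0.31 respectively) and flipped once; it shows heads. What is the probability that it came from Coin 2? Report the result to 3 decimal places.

Posterior probability ≈ 0.077

P(heads|C1) = 0.7; P(heads|C2) = 0.18; P(heads|C3) = 0.6; P(heads|C4) = 0.64.
Prior × likelihood for each source: 0.23·0.7=0.1610, 0.23·0.18=0.04140, 0.23·0.6=0.1380, 0.31·0.64=0.1984. Summing gives P(heads) = 0.53880.
P(Coin 2 | heads) = 0.04140 / 0.53880 = 0.077.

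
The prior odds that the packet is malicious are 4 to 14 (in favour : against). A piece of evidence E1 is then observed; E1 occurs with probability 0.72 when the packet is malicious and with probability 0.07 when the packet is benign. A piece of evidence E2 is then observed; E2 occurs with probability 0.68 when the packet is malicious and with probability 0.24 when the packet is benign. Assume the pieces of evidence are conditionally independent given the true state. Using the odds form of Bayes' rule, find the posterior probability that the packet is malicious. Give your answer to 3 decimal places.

Posterior probability ≈ 0.893

Prior odds = 4/14 = 0.28571.
Likelihood ratio for E1 = 0.72/0.07 = 10.286.
Likelihood ratio for E2 = 0.68/0.24 = 2.8333.
Posterior odds = prior odds × LR₁ × LR₂ = 8.3265.
Posterior probability = odds/(1+odds) = 8.3265/9.3265 = 0.893.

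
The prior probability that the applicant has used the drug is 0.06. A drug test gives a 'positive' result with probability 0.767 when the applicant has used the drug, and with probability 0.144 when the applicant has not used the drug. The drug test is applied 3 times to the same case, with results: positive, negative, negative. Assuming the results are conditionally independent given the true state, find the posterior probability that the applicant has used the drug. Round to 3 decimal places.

Let H be the event that the applicant has used the drug; start with P(H) = 0.06. P('positive'|H) = 0.767, P('positive'|¬H) = 0.144.
Update on result 1 ('positive'): P(H) ← 0.767·0.0600 / (0.767·0.0600 + 0.144·0.9400) = 0.046020/0.18138 = 0.2537.
Update on result 2 ('negative'): P(H) ← 0.233·0.2537 / (0.233·0.2537 + 0.856·0.7463) = 0.059117/0.69793 = 0.0847.
Update on result 3 ('negative'): P(H) ← 0.233·0.0847 / (0.233·0.0847 + 0.856·0.9153) = 0.019736/0.80323 = 0.0246.

Posterior P(H) ≈ 0.025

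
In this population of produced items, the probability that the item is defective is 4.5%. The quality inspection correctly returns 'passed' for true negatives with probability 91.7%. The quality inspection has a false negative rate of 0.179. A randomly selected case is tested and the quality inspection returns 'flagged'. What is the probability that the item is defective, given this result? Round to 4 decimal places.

Let H be the event that the item is defective. P(H) = 0.045, so P(¬H) = 0.955. With E the 'flagged' result, P(E|H) = 0.821 and P(E|¬H) = 0.083.
P(E) = 0.821·0.045 + 0.083·0.955 = 0.036945 + 0.079265 = 0.11621.
By Bayes' theorem, P(H|E) = 0.036945 / 0.11621 = 0.3179.

P(H | E) ≈ 0.3179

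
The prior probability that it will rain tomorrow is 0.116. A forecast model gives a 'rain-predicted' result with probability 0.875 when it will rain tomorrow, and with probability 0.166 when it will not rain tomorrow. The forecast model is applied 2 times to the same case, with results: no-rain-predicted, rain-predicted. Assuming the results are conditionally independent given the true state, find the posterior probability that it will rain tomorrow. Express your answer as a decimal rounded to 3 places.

With H the event that it will rain tomorrow, the joint likelihood of the observed sequence is P(data|H) = 0.125·0.875 = 0.10938 and P(data|¬H) = 0.834·0.166 = 0.13844.
Bayes: P(H|data) = 0.116·0.10938 / (0.116·0.10938 + 0.884·0.13844) = 0.012688/0.13507 = 0.0939.

Posterior P(H) ≈ 0.094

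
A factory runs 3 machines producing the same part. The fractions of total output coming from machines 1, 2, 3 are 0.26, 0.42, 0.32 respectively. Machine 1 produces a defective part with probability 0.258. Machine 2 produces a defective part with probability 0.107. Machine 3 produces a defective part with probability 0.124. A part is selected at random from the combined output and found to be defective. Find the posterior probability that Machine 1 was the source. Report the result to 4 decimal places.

P(defective|M1) = 0.258; P(defective|M2) = 0.107; P(defective|M3) = 0.124.
Prior × likelihood for each source: 0.26·0.258=0.06708, 0.42·0.107=0.04494, 0.32·0.124=0.03968. Summing gives P(defective) = 0.15170.
P(Machine 1 | defective) = 0.06708 / 0.15170 = 0.4422.

Posterior probability ≈ 0.4422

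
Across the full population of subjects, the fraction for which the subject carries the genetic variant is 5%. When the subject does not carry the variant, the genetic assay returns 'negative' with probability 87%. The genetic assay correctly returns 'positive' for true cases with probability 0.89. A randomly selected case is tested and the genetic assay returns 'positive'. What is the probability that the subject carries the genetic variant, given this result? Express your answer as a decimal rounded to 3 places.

Write H for 'the subject carries the genetic variant'. Prior odds H:¬H = 0.05/0.95 = 0.052632. For the 'positive' outcome, the likelihood ratio is 0.89/0.13 = 6.8462.
Posterior odds = 0.052632 × 6.8462 = 0.36032, so P(H|E) = 0.36032/(1+0.36032) = 0.265.

P(H | E) ≈ 0.265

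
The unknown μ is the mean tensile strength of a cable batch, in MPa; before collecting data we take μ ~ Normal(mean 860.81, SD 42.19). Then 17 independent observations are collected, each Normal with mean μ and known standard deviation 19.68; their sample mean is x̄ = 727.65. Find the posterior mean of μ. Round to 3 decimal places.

Posterior mean ≈ 729.333

Prior precision 1/τ₀² = 1/42.19² = 0.00056180; data precision n/σ² = 17/19.68² = 0.0438934.
Posterior precision = 0.00056180 + 0.0438934 = 0.0444551.
Posterior mean = (0.00056180·860.81 + 0.0438934·727.65) / 0.0444551 = 729.333.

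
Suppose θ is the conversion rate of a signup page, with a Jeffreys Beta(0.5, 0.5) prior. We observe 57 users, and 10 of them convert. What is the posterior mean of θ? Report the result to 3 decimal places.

The binomial likelihood is conjugate to the Beta prior: with 10 successes and 47 failures, the posterior is Beta(0.5+10, 0.5+47) = Beta(10.5, 47.5).
Posterior mean = α/(α+β) = 10.5/58 = 0.181.

Posterior mean ≈ 0.181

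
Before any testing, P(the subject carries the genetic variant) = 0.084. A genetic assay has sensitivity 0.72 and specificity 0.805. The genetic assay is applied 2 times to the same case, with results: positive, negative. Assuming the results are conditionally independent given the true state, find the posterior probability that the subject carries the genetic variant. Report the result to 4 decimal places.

With H the event that the subject carries the genetic variant, the joint likelihood of the observed sequence is P(data|H) = 0.72·0.28 = 0.20160 and P(data|¬H) = 0.195·0.805 = 0.15698.
Bayes: P(H|data) = 0.084·0.20160 / (0.084·0.20160 + 0.916·0.15698) = 0.016934/0.16072 = 0.1054.

Posterior P(H) ≈ 0.1054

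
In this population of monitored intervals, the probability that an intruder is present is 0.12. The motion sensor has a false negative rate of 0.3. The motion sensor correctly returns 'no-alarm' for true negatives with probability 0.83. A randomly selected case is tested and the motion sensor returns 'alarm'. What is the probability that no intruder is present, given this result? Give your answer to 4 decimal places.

P(¬H | E) ≈ 0.6404

Write H for 'an intruder is present'. Prior odds H:¬H = 0.12/0.88 = 0.13636. For the 'alarm' outcome, the likelihood ratio is 0.7/0.17 = 4.1176.
Posterior odds = 0.13636 × 4.1176 = 0.56150, so P(H|E) = 0.56150/(1+0.56150) = 0.3596. Then P(¬H|E) = 1 − 0.3596 = 0.6404.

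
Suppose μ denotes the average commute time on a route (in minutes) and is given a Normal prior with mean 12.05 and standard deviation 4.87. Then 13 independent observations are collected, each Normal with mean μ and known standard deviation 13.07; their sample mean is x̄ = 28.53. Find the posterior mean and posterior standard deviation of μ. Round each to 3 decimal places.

Posterior mean ≈ 22.655; posterior SD ≈ 2.908

With known σ, the Normal prior is conjugate. Weight on the data is w = (n/σ²)/(n/σ² + 1/τ₀²) = 0.0761013/(0.0761013+0.0421640) = 0.64348.
Posterior mean = w·x̄ + (1−w)·μ₀ = 0.64348·28.53 + 0.35652·12.05 = 22.655. Posterior variance = 1/(0.0761013+0.0421640) = 8.45556, so SD = 2.908.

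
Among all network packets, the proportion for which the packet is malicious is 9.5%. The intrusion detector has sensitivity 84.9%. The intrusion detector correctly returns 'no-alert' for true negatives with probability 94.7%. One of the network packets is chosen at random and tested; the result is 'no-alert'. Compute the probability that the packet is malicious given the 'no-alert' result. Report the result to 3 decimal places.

Write H for 'the packet is malicious'. Prior odds H:¬H = 0.095/0.905 = 0.10497. For the 'no-alert' outcome, the likelihood ratio is 0.151/0.947 = 0.15945.
Posterior odds = 0.10497 × 0.15945 = 0.016738, so P(H|E) = 0.016738/(1+0.016738) = 0.016.

P(H | E) ≈ 0.016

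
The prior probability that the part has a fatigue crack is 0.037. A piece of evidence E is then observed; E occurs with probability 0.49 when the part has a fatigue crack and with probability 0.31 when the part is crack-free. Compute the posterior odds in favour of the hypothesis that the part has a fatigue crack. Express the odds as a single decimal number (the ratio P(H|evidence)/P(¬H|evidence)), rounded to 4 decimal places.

Prior odds = 0.037/(1−0.037) = 0.038422. In log-odds, ln(0.038422) = -3.2591.
Add log likelihood ratio: ln(1.5806) = 0.45783.
Posterior log-odds = -2.8013, so posterior odds = exp(-2.8013) = 0.060731.

Posterior odds ≈ 0.0607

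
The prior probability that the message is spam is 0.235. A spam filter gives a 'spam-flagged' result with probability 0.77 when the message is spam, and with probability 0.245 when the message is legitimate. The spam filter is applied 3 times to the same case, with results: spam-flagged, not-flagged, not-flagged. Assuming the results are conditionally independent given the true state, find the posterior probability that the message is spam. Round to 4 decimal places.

With H the event that the message is spam, the joint likelihood of the observed sequence is P(data|H) = 0.77·0.23·0.23 = 0.040733 and P(data|¬H) = 0.245·0.755·0.755 = 0.13966.
Bayes: P(H|data) = 0.235·0.040733 / (0.235·0.040733 + 0.765·0.13966) = 0.0095723/0.11641 = 0.0822.

Posterior P(H) ≈ 0.0822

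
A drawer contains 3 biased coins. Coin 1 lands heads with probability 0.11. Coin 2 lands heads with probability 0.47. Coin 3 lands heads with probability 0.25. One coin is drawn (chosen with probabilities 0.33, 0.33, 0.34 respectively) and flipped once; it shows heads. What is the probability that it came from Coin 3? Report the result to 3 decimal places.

P(heads|C1) = 0.11; P(heads|C2) = 0.47; P(heads|C3) = 0.25.
Prior × likelihood for each source: 0.33·0.11=0.03630, 0.33·0.47=0.1551, 0.34·0.25=0.08500. Summing gives P(heads) = 0.27640.
P(Coin 3 | heads) = 0.08500 / 0.27640 = 0.308.

Posterior probability ≈ 0.308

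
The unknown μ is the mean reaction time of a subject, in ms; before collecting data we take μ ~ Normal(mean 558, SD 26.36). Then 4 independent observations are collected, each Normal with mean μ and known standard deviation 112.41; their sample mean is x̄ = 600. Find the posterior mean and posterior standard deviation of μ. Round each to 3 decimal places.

Posterior mean ≈ 565.573; posterior SD ≈ 23.866

Prior precision 1/τ₀² = 1/26.36² = 0.00143916; data precision n/σ² = 4/112.41² = 0.00031656.
Posterior precision = 0.00143916 + 0.00031656 = 0.00175572, giving posterior SD = 1/√0.00175572 = 23.866.
Posterior mean = (0.00143916·558 + 0.00031656·600) / 0.00175572 = 565.573.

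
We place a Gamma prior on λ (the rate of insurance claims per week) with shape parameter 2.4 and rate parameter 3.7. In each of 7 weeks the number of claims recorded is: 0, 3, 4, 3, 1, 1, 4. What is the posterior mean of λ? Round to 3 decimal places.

Total count ∑xᵢ = 16 over n = 7 weeks.
Gamma is conjugate to the Poisson likelihood: posterior is Gamma(shape = 2.4+16 = 18.4, rate = 3.7+7 = 10.7).
Posterior mean = shape/rate = 18.4/10.7 = 1.720.

Posterior mean ≈ 1.720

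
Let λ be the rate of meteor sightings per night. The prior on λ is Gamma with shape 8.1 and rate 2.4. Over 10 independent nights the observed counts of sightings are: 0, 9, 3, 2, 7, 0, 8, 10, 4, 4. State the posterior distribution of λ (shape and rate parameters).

The Poisson likelihood adds the total count to the shape and the number of exposure periods to the rate. Here ∑xᵢ = 47 and n = 10, so shape 8.1→55.1 and rate 2.4→12.4.

Posterior: Gamma(shape=55.1, rate=12.4)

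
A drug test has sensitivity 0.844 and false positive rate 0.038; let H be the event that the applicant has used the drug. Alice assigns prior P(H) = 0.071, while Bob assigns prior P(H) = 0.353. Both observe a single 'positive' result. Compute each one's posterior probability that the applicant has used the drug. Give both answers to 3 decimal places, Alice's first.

Alice: 0.629; Bob: 0.924

P('+'|H) = 0.844, P('+'|¬H) = 0.038.
Alice: numerator 0.844·0.071 = 0.059924; evidence = 0.059924+0.038·0.929 = 0.095226; posterior = 0.629.
Bob: numerator 0.844·0.353 = 0.29793; evidence = 0.29793+0.038·0.647 = 0.32252; posterior = 0.924.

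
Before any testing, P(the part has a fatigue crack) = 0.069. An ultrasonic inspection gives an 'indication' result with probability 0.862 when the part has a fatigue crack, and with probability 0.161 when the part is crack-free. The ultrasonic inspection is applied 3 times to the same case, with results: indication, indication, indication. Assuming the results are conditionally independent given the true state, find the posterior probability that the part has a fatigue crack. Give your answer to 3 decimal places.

Posterior P(H) ≈ 0.919

With H the event that the part has a fatigue crack, the joint likelihood of the observed sequence is P(data|H) = 0.862·0.862·0.862 = 0.64050 and P(data|¬H) = 0.161·0.161·0.161 = 0.0041733.
Bayes: P(H|data) = 0.069·0.64050 / (0.069·0.64050 + 0.931·0.0041733) = 0.044195/0.048080 = 0.9192.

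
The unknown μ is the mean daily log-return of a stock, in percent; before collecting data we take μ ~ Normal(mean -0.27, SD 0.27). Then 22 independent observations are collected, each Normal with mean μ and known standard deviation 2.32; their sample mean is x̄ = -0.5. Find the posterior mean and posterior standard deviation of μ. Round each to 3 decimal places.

Posterior mean ≈ -0.323; posterior SD ≈ 0.237

With known σ, the Normal prior is conjugate. Weight on the data is w = (n/σ²)/(n/σ² + 1/τ₀²) = 4.08740/(4.08740+13.7174) = 0.22957.
Posterior mean = w·x̄ + (1−w)·μ₀ = 0.22957·-0.5 + 0.77043·-0.27 = -0.323. Posterior variance = 1/(4.08740+13.7174) = 0.0561646, so SD = 0.237.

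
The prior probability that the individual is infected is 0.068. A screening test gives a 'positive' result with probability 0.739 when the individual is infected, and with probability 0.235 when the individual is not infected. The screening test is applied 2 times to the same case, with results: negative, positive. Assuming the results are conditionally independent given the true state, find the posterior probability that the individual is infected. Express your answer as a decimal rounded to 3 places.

Posterior P(H) ≈ 0.073

With H the event that the individual is infected, the joint likelihood of the observed sequence is P(data|H) = 0.261·0.739 = 0.19288 and P(data|¬H) = 0.765·0.235 = 0.17977.
Bayes: P(H|data) = 0.068·0.19288 / (0.068·0.19288 + 0.932·0.17977) = 0.013116/0.18067 = 0.0726.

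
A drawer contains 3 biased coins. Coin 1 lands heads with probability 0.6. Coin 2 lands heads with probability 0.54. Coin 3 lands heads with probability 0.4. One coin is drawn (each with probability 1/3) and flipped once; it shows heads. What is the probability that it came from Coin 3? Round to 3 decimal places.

P(heads|C1) = 0.6; P(heads|C2) = 0.54; P(heads|C3) = 0.4.
Prior × likelihood for each source: 0.333333·0.6=0.2000, 0.333333·0.54=0.1800, 0.333333·0.4=0.1333. Summing gives P(heads) = 0.51333.
P(Coin 3 | heads) = 0.1333 / 0.51333 = 0.260.

Posterior probability ≈ 0.260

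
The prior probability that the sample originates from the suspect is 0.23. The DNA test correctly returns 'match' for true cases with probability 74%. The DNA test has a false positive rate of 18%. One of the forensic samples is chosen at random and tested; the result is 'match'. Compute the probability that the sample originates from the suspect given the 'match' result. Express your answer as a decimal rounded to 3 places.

P(H | E) ≈ 0.551

Let H be the event that the sample originates from the suspect. P(H) = 0.23, so P(¬H) = 0.77. With E the 'match' result, P(E|H) = 0.74 and P(E|¬H) = 0.18.
P(E) = 0.74·0.23 + 0.18·0.77 = 0.17020 + 0.13860 = 0.30880.
By Bayes' theorem, P(H|E) = 0.17020 / 0.30880 = 0.551.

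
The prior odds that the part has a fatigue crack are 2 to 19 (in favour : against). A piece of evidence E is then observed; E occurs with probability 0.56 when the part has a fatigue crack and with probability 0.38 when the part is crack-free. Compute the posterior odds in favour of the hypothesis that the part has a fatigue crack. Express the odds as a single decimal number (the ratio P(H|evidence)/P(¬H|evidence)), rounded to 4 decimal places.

Posterior odds ≈ 0.1551

Prior odds = 2/19 = 0.10526.
Likelihood ratio for E = 0.56/0.38 = 1.4737.
Posterior odds = prior odds × LR = 0.15512.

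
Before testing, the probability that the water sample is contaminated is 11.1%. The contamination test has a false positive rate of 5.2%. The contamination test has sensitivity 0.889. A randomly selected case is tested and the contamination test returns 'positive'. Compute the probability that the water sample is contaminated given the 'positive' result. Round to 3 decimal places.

Write H for 'the water sample is contaminated'. Prior odds H:¬H = 0.111/0.889 = 0.12486. For the 'positive' outcome, the likelihood ratio is 0.889/0.052 = 17.096.
Posterior odds = 0.12486 × 17.096 = 2.1346, so P(H|E) = 2.1346/(1+2.1346) = 0.681.

P(H | E) ≈ 0.681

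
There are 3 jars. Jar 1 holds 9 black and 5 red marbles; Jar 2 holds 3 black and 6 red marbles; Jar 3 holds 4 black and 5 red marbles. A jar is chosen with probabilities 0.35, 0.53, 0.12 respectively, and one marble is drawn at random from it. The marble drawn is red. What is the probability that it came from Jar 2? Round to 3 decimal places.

Posterior probability ≈ 0.648

Tabulate prior·likelihood by source: [1] prior 0.35, lik 0.3571, product 0.1250; [2] prior 0.53, lik 0.6667, product 0.3533; [3] prior 0.12, lik 0.5556, product 0.06667.
Normalizing constant = 0.54500; the posterior for Jar 2 is its product over the sum, 0.3533/0.54500 = 0.648.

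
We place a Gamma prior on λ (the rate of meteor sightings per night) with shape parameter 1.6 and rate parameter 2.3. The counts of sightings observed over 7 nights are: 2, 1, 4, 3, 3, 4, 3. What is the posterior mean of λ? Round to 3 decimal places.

The Poisson likelihood adds the total count to the shape and the number of exposure periods to the rate. Here ∑xᵢ = 20 and n = 7, so shape 1.6→21.6 and rate 2.3→9.3.
Posterior mean = shape/rate = 21.6/9.3 = 2.323.

Posterior mean ≈ 2.323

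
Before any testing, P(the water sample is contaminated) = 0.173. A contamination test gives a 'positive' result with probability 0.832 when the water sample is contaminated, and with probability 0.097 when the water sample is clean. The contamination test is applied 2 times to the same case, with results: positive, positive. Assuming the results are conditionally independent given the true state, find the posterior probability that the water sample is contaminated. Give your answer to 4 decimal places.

Posterior P(H) ≈ 0.9390

With H the event that the water sample is contaminated, the joint likelihood of the observed sequence is P(data|H) = 0.832·0.832 = 0.69222 and P(data|¬H) = 0.097·0.097 = 0.0094090.
Bayes: P(H|data) = 0.173·0.69222 / (0.173·0.69222 + 0.827·0.0094090) = 0.11975/0.12754 = 0.9390.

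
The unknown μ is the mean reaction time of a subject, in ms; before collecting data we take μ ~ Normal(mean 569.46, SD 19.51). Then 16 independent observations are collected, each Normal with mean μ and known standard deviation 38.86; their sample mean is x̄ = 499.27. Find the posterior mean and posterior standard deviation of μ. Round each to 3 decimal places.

Posterior mean ≈ 513.216; posterior SD ≈ 8.696

Prior precision 1/τ₀² = 1/19.51² = 0.00262715; data precision n/σ² = 16/38.86² = 0.0105953.
Posterior precision = 0.00262715 + 0.0105953 = 0.0132225, giving posterior SD = 1/√0.0132225 = 8.696.
Posterior mean = (0.00262715·569.46 + 0.0105953·499.27) / 0.0132225 = 513.216.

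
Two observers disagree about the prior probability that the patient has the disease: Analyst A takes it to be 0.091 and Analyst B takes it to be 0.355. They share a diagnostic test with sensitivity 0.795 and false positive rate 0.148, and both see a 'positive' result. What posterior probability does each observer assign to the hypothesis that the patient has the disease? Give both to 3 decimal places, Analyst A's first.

Analyst A: 0.350; Analyst B: 0.747

P('+'|H) = 0.795, P('+'|¬H) = 0.148.
Analyst A: numerator 0.795·0.091 = 0.072345; evidence = 0.072345+0.148·0.909 = 0.20688; posterior = 0.350.
Analyst B: numerator 0.795·0.355 = 0.28223; evidence = 0.28223+0.148·0.645 = 0.37768; posterior = 0.747.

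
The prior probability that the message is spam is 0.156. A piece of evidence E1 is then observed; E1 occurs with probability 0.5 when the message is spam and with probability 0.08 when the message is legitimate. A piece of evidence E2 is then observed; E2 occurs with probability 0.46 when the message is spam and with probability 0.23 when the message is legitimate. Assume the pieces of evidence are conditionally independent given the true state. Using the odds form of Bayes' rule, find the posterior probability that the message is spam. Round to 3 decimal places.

Posterior probability ≈ 0.698

Prior odds = 0.156/(1−0.156) = 0.18483.
Likelihood ratio for E1 = 0.5/0.08 = 6.2500.
Likelihood ratio for E2 = 0.46/0.23 = 2.0000.
Posterior odds = prior odds × LR₁ × LR₂ = 2.3104.
Posterior probability = odds/(1+odds) = 2.3104/3.3104 = 0.698.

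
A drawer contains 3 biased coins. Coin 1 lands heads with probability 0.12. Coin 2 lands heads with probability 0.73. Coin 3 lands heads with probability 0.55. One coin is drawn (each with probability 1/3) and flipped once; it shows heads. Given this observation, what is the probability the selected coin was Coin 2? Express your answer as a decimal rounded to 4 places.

P(heads|C1) = 0.12; P(heads|C2) = 0.73; P(heads|C3) = 0.55.
Prior × likelihood for each source: 0.333333·0.12=0.04000, 0.333333·0.73=0.2433, 0.333333·0.55=0.1833. Summing gives P(heads) = 0.46667.
P(Coin 2 | heads) = 0.2433 / 0.46667 = 0.5214.

Posterior probability ≈ 0.5214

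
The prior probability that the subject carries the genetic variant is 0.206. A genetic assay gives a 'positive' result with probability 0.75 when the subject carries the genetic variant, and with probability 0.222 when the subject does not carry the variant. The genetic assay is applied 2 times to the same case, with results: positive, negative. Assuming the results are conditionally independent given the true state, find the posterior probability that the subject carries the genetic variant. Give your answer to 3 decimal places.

Let H be the event that the subject carries the genetic variant; start with P(H) = 0.206. P('positive'|H) = 0.75, P('positive'|¬H) = 0.222.
Update on result 1 ('positive'): P(H) ← 0.75·0.2060 / (0.75·0.2060 + 0.222·0.7940) = 0.15450/0.33077 = 0.4671.
Update on result 2 ('negative'): P(H) ← 0.25·0.4671 / (0.25·0.4671 + 0.778·0.5329) = 0.11677/0.53137 = 0.2198.

Posterior P(H) ≈ 0.220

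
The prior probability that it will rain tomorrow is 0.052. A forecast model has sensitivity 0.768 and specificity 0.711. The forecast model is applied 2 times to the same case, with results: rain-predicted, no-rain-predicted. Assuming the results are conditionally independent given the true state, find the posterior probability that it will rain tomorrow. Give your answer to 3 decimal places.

With H the event that it will rain tomorrow, the joint likelihood of the observed sequence is P(data|H) = 0.768·0.232 = 0.17818 and P(data|¬H) = 0.289·0.711 = 0.20548.
Bayes: P(H|data) = 0.052·0.17818 / (0.052·0.17818 + 0.948·0.20548) = 0.0092652/0.20406 = 0.0454.

Posterior P(H) ≈ 0.045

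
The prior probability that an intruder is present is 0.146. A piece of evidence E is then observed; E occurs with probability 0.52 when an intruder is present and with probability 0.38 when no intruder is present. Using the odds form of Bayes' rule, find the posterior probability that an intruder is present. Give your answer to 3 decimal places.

Posterior probability ≈ 0.190

Prior odds = 0.146/(1−0.146) = 0.17096.
Likelihood ratio for E = 0.52/0.38 = 1.3684.
Posterior odds = prior odds × LR = 0.23395.
Posterior probability = odds/(1+odds) = 0.23395/1.2339 = 0.190.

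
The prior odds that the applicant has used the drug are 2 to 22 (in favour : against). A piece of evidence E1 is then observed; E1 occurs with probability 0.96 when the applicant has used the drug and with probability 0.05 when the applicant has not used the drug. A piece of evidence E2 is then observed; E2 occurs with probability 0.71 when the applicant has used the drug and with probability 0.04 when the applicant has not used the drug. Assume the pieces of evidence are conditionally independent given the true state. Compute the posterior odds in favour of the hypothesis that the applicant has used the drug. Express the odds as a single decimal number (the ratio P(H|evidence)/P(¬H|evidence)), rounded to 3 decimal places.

Posterior odds ≈ 30.982

Prior odds = 2/22 = 0.090909.
Likelihood ratio for E1 = 0.96/0.05 = 19.200.
Likelihood ratio for E2 = 0.71/0.04 = 17.750.
Posterior odds = prior odds × LR₁ × LR₂ = 30.982.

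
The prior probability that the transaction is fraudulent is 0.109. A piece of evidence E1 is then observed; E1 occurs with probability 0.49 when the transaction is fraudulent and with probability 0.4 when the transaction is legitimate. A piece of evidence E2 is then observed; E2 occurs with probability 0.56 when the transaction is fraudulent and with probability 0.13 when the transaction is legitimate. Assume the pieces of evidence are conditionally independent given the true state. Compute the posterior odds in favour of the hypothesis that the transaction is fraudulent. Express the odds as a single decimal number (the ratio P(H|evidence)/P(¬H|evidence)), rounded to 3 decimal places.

Prior odds = 0.109/(1−0.109) = 0.12233.
Likelihood ratio for E1 = 0.49/0.4 = 1.2250.
Likelihood ratio for E2 = 0.56/0.13 = 4.3077.
Posterior odds = prior odds × LR₁ × LR₂ = 0.64555.

Posterior odds ≈ 0.646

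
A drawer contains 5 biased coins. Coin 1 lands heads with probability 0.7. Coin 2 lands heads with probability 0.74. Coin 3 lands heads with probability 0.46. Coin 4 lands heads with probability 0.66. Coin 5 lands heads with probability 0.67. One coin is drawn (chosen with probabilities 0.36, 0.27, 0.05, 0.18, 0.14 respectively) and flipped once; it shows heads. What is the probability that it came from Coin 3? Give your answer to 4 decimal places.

Posterior probability ≈ 0.0335

Tabulate prior·likelihood by source: [1] prior 0.36, lik 0.7, product 0.2520; [2] prior 0.27, lik 0.74, product 0.1998; [3] prior 0.05, lik 0.46, product 0.02300; [4] prior 0.18, lik 0.66, product 0.1188; [5] prior 0.14, lik 0.67, product 0.09380.
Normalizing constant = 0.68740; the posterior for Coin 3 is its product over the sum, 0.02300/0.68740 = 0.0335.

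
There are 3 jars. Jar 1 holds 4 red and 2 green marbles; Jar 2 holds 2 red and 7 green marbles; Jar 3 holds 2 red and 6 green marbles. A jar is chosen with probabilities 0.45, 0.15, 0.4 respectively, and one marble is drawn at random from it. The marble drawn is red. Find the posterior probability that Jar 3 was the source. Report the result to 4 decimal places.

P(red|Jar 1) = 0.6667; P(red|Jar 2) = 0.2222; P(red|Jar 3) = 0.25.
Prior × likelihood for each source: 0.45·0.6667=0.3000, 0.15·0.2222=0.03333, 0.4·0.25=0.1000. Summing gives P(red) = 0.43333.
P(Jar 3 | red) = 0.1000 / 0.43333 = 0.2308.

Posterior probability ≈ 0.2308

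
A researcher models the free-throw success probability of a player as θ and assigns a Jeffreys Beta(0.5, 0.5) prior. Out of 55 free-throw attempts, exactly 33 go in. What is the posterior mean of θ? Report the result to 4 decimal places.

Observing 33 successes and 22 failures updates Beta(0.5, 0.5) by adding the success and failure counts to the two shape parameters: α = 0.5+33 = 33.5, β = 0.5+22 = 22.5.
Posterior mean = α/(α+β) = 33.5/56 = 0.5982.

Posterior mean ≈ 0.5982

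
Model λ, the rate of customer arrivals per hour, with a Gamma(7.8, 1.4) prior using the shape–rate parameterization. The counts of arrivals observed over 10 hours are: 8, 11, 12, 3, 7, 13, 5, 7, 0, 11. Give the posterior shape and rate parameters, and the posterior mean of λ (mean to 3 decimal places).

Total count ∑xᵢ = 77 over n = 10 hours.
Gamma is conjugate to the Poisson likelihood: posterior is Gamma(shape = 7.8+77 = 84.8, rate = 1.4+10 = 11.4).
Posterior mean = shape/rate = 84.8/11.4 = 7.439.

Posterior: Gamma(shape=84.8, rate=11.4); mean ≈ 7.439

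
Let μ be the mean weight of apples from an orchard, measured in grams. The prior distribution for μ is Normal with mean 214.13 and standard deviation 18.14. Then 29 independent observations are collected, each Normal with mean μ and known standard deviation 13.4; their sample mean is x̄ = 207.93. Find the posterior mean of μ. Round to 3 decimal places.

Posterior mean ≈ 208.045

Prior precision 1/τ₀² = 1/18.14² = 0.00303896; data precision n/σ² = 29/13.4² = 0.161506.
Posterior precision = 0.00303896 + 0.161506 = 0.164545.
Posterior mean = (0.00303896·214.13 + 0.161506·207.93) / 0.164545 = 208.045.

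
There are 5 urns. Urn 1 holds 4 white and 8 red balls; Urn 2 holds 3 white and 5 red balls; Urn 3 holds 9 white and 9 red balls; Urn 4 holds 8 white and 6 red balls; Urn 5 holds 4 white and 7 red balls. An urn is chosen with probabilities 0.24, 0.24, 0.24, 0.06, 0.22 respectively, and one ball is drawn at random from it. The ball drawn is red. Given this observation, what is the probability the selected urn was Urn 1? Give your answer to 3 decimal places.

Posterior probability ≈ 0.269

Tabulate prior·likelihood by source: [1] prior 0.24, lik 0.6667, product 0.1600; [2] prior 0.24, lik 0.625, product 0.1500; [3] prior 0.24, lik 0.5, product 0.1200; [4] prior 0.06, lik 0.4286, product 0.02571; [5] prior 0.22, lik 0.6364, product 0.1400.
Normalizing constant = 0.59571; the posterior for Urn 1 is its product over the sum, 0.1600/0.59571 = 0.269.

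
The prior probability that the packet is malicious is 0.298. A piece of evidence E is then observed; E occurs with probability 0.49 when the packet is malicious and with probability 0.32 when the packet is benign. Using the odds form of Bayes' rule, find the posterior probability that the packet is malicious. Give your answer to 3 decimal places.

Prior odds = 0.298/(1−0.298) = 0.42450.
Likelihood ratio for E = 0.49/0.32 = 1.5312.
Posterior odds = prior odds × LR = 0.65002.
Posterior probability = odds/(1+odds) = 0.65002/1.6500 = 0.394.

Posterior probability ≈ 0.394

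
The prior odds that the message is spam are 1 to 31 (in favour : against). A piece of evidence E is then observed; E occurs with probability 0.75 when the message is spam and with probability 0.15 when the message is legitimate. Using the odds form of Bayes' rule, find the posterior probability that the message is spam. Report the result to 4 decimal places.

Prior odds = 1/31 = 0.032258. In log-odds, ln(0.032258) = -3.4340.
Add log likelihood ratio: ln(5.0000) = 1.6094.
Posterior log-odds = -1.8245, so posterior odds = exp(-1.8245) = 0.16129. Converting, P(H|E) = 0.16129/1.1613 = 0.1389.

Posterior probability ≈ 0.1389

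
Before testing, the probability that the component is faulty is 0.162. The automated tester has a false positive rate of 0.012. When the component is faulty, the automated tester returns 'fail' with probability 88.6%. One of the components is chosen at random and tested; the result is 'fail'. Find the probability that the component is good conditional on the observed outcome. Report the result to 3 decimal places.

P(¬H | E) ≈ 0.065

Let H be the event that the component is faulty. P(H) = 0.162, so P(¬H) = 0.838. With E the 'fail' result, P(E|H) = 0.886 and P(E|¬H) = 0.012.
P(E) = 0.886·0.162 + 0.012·0.838 = 0.14353 + 0.010056 = 0.15359.
By Bayes' theorem, P(H|E) = 0.14353 / 0.15359 = 0.935. Hence P(¬H|E) = 1 − 0.935 = 0.065.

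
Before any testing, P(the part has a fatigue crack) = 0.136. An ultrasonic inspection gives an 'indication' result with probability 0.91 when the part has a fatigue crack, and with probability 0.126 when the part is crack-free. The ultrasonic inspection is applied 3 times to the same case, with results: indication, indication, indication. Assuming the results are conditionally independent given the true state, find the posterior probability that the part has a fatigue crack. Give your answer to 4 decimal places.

With H the event that the part has a fatigue crack, the joint likelihood of the observed sequence is P(data|H) = 0.91·0.91·0.91 = 0.75357 and P(data|¬H) = 0.126·0.126·0.126 = 0.0020004.
Bayes: P(H|data) = 0.136·0.75357 / (0.136·0.75357 + 0.864·0.0020004) = 0.10249/0.10421 = 0.9834.

Posterior P(H) ≈ 0.9834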